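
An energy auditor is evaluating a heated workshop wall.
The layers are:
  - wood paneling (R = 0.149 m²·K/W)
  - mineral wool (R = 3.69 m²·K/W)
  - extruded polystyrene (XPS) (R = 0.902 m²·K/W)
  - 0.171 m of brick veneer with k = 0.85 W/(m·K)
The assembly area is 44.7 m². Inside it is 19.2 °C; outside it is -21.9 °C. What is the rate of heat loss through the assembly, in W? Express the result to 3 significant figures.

372 W

0.171/0.85 = 0.2012
R_total = 0.149 + 3.69 + 0.902 + 0.2012 = 4.942 m²·K/W
Q = A·ΔT/R = 44.7 × (19.2 − (-21.9)) / 4.942 = 371.7 W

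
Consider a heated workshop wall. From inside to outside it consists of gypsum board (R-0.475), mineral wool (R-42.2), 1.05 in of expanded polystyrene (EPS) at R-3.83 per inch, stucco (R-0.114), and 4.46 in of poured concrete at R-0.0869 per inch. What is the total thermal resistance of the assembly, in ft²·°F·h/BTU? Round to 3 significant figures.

47.2 ft²·°F·h/BTU

1.05 × 3.83 = 4.022
4.46 × 0.0869 = 0.3876
R_total = 0.475 + 42.2 + 4.022 + 0.114 + 0.3876 = 47.2 ft²·°F·h/BTU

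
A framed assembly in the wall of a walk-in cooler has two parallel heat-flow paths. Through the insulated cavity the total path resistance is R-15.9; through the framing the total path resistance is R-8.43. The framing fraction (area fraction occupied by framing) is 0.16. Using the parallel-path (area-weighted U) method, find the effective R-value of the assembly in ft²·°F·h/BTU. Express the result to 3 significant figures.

U_eff = 0.84/15.9 + 0.16/8.43 = 0.05283 + 0.01898 = 0.07181
R_eff = 1/U_eff = 13.93 ft²·°F·h/BTU

13.9 ft²·°F·h/BTU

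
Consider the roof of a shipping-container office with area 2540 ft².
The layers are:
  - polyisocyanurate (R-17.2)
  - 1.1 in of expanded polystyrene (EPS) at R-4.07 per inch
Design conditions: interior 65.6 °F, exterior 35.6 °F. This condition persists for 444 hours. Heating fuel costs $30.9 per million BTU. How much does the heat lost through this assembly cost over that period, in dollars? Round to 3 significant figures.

48.2 dollars

1.1 × 4.07 = 4.477
R_total = 17.2 + 4.477 = 21.68 ft²·°F·h/BTU
Q = 2540 × (65.6 − 35.6) / 21.68 = 3515 BTU/h
E = 3515 × 444 = 1561000 BTU
Cost = 1561000/10⁶ × 30.9 = $48.23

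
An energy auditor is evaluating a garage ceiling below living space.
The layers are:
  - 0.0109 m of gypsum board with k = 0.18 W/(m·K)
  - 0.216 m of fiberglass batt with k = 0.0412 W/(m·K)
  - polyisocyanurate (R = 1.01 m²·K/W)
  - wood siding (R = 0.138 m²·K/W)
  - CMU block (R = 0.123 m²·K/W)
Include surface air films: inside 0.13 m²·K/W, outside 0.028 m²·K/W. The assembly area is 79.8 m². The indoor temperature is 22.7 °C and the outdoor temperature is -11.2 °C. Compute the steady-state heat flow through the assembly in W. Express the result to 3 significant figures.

402 W

0.0109/0.18 = 0.06056
0.216/0.0412 = 5.243
R_total = 0.13 + 0.06056 + 5.243 + 1.01 + 0.138 + 0.123 + 0.028 = 6.732 m²·K/W
Q = A·ΔT/R = 79.8 × (22.7 − (-11.2)) / 6.732 = 401.8 W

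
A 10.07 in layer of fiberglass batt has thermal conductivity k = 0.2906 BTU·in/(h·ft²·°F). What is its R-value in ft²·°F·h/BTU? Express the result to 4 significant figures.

34.65 ft²·°F·h/BTU

R = L/k = 10.07/0.2906 = 34.652 ft²·°F·h/BTU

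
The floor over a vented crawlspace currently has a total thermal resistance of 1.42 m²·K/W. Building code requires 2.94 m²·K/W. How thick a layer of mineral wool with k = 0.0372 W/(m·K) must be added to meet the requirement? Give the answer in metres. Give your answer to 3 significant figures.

0.0565 m

ΔR = 2.94 − 1.42 = 1.52 m²·K/W
L = ΔR × k = 1.52 × 0.0372 = 0.05654 m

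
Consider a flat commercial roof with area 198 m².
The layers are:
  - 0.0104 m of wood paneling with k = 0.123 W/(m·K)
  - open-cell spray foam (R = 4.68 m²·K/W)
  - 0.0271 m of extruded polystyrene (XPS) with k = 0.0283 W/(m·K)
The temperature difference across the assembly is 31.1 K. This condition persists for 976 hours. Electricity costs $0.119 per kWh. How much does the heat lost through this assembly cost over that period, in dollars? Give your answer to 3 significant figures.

0.0104/0.123 = 0.08455
0.0271/0.0283 = 0.9576
R_total = 0.08455 + 4.68 + 0.9576 = 5.722 m²·K/W
Q = 198 × 31.1 / 5.722 = 1076 W
E = 1076 W × 976 h / 1000 = 1050 kWh
Cost = 1050 × 0.119 = $125

125 dollars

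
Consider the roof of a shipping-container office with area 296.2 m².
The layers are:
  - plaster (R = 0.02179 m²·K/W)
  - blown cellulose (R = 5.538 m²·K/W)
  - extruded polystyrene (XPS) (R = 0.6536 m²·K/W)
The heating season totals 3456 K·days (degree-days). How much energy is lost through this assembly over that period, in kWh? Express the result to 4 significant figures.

R_total = 0.02179 + 5.538 + 0.6536 = 6.2134 m²·K/W
E = A × HDD × 24 / R / 1000 = 296.2 × 3456 × 24 / 6.2134 / 1000 = 3954 kWh

3954 kWh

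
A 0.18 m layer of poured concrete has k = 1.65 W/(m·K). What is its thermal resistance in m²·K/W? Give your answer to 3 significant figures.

R = L/k = 0.18/1.65 = 0.1091 m²·K/W

0.109 m²·K/W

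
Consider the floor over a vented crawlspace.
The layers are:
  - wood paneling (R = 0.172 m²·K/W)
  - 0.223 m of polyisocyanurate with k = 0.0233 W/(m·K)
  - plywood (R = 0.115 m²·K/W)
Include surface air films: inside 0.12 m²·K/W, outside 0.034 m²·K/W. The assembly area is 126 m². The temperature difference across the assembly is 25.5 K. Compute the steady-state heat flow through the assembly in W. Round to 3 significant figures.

0.223/0.0233 = 9.571
R_total = 0.12 + 0.172 + 9.571 + 0.115 + 0.034 = 10.01 m²·K/W
Q = A·ΔT/R = 126 × 25.5 / 10.01 = 320.9 W

321 W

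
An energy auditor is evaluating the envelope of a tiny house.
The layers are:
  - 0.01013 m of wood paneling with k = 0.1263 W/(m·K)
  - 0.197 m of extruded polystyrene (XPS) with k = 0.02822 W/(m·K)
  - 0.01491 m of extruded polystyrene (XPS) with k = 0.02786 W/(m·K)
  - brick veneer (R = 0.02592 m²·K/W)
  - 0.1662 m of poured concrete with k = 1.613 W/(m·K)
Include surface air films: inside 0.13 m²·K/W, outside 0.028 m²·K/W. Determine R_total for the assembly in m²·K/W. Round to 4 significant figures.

7.883 m²·K/W

0.01013/0.1263 = 0.080206
0.197/0.02822 = 6.9809
0.01491/0.02786 = 0.53518
0.1662/1.613 = 0.10304
R_total = 0.13 + 0.080206 + 6.9809 + 0.53518 + 0.02592 + 0.10304 + 0.028 = 7.8832 m²·K/W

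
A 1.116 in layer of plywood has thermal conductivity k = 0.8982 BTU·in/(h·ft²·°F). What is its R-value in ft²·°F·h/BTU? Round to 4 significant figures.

1.242 ft²·°F·h/BTU

R = L/k = 1.116/0.8982 = 1.2425 ft²·°F·h/BTU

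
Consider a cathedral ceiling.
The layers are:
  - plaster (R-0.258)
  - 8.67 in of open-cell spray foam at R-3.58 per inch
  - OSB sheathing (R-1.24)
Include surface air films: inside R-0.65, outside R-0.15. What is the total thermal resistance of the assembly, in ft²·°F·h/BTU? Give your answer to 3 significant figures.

33.3 ft²·°F·h/BTU

8.67 × 3.58 = 31.04
R_total = 0.65 + 0.258 + 31.04 + 1.24 + 0.15 = 33.34 ft²·°F·h/BTU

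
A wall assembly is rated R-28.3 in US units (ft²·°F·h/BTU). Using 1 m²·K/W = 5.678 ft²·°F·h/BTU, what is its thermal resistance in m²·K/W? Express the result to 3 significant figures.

4.98 m²·K/W

R_SI = 28.3/5.678 = 4.984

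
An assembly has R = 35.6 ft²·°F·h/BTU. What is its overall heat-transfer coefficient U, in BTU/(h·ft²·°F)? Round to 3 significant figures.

U = 1/R = 1/35.6 = 0.02809

0.0281 BTU/(h·ft²·°F)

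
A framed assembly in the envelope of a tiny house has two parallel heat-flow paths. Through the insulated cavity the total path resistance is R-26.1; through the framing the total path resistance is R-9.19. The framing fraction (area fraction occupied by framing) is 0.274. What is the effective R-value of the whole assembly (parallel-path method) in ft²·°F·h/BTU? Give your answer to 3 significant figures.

17.4 ft²·°F·h/BTU

U_eff = 0.726/26.1 + 0.274/9.19 = 0.02782 + 0.02982 = 0.05763
R_eff = 1/U_eff = 17.35 ft²·°F·h/BTU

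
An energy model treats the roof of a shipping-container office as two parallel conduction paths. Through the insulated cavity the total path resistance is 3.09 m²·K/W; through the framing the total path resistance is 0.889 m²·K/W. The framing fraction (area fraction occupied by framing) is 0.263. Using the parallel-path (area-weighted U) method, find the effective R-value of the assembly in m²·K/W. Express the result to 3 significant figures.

1.87 m²·K/W

U_eff = 0.737/3.09 + 0.263/0.889 = 0.2385 + 0.2958 = 0.5343
R_eff = 1/U_eff = 1.871 m²·K/W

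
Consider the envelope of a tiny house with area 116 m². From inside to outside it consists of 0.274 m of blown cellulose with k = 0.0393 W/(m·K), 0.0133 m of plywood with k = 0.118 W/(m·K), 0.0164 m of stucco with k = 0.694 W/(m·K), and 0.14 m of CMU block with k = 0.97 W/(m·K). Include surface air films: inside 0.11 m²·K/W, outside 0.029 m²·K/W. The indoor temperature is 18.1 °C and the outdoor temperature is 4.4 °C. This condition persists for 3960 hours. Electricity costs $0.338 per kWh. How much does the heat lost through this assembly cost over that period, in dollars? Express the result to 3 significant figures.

0.274/0.0393 = 6.972
0.0133/0.118 = 0.1127
0.0164/0.694 = 0.02363
0.14/0.97 = 0.1443
R_total = 0.11 + 6.972 + 0.1127 + 0.02363 + 0.1443 + 0.029 = 7.392 m²·K/W
Q = 116 × (18.1 − 4.4) / 7.392 = 215 W
E = 215 W × 3960 h / 1000 = 851.4 kWh
Cost = 851.4 × 0.338 = $287.8

288 dollars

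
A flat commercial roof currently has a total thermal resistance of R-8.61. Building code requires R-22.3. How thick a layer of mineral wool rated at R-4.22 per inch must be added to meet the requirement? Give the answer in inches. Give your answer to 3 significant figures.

ΔR = 22.3 − 8.61 = 13.69 ft²·°F·h/BTU
L = ΔR / (R/in) = 13.69/4.22 = 3.244 in

3.24 in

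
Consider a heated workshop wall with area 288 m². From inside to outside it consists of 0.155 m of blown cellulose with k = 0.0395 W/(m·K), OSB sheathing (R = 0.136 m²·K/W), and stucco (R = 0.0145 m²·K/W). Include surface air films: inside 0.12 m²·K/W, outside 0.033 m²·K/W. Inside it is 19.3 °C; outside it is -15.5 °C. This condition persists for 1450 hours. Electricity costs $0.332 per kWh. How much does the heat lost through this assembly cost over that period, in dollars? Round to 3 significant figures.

0.155/0.0395 = 3.924
R_total = 0.12 + 3.924 + 0.136 + 0.0145 + 0.033 = 4.228 m²·K/W
Q = 288 × (19.3 − (-15.5)) / 4.228 = 2371 W
E = 2371 W × 1450 h / 1000 = 3438 kWh
Cost = 3438 × 0.332 = $1141

1140 dollars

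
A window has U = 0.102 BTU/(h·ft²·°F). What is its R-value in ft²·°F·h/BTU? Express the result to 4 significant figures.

9.804 ft²·°F·h/BTU

R = 1/U = 1/0.102 = 9.8039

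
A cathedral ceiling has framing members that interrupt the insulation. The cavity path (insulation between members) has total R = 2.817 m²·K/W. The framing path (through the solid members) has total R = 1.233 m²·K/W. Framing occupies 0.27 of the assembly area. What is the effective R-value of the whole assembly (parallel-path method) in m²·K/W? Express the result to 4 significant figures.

U_eff = 0.73/2.817 + 0.27/1.233 = 0.25914 + 0.21898 = 0.47812
R_eff = 1/U_eff = 2.0915 m²·K/W

2.092 m²·K/W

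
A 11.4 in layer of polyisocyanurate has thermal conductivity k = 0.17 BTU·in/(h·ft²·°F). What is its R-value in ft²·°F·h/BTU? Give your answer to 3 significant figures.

67.1 ft²·°F·h/BTU

R = L/k = 11.4/0.17 = 67.06 ft²·°F·h/BTU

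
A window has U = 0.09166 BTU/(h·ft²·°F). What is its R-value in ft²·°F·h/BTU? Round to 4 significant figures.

10.91 ft²·°F·h/BTU

R = 1/U = 1/0.09166 = 10.91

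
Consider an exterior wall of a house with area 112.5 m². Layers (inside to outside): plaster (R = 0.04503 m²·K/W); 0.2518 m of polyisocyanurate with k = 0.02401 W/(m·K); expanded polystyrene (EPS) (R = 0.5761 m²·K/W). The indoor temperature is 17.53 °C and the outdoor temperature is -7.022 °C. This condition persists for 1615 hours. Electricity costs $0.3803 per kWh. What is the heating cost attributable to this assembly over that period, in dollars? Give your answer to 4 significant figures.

0.2518/0.02401 = 10.487
R_total = 0.04503 + 10.487 + 0.5761 = 11.108 m²·K/W
Q = 112.5 × (17.53 − (-7.022)) / 11.108 = 248.65 W
E = 248.65 W × 1615 h / 1000 = 401.57 kWh
Cost = 401.57 × 0.3803 = $152.72

152.7 dollars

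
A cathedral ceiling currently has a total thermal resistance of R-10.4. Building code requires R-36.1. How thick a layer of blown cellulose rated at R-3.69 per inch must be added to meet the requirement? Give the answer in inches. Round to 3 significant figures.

6.96 in

ΔR = 36.1 − 10.4 = 25.7 ft²·°F·h/BTU
L = ΔR / (R/in) = 25.7/3.69 = 6.965 in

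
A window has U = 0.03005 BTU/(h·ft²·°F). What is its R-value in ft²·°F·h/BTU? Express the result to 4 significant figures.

R = 1/U = 1/0.03005 = 33.278

33.28 ft²·°F·h/BTU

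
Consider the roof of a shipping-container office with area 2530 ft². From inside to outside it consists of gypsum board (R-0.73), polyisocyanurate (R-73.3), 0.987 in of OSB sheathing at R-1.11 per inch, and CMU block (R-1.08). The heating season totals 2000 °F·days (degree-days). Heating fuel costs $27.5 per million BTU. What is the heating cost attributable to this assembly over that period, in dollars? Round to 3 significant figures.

0.987 × 1.11 = 1.096
R_total = 0.73 + 73.3 + 1.096 + 1.08 = 76.21 ft²·°F·h/BTU
E = A × HDD × 24 / R = 2530 × 2000 × 24 / 76.21 = 1594000 BTU
Cost = 1594000/10⁶ × 27.5 = $43.82

43.8 dollars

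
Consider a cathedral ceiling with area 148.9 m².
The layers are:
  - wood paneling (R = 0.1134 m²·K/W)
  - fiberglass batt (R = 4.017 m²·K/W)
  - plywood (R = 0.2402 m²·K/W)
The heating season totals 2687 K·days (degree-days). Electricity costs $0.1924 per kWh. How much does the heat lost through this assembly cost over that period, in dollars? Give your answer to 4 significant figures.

R_total = 0.1134 + 4.017 + 0.2402 = 4.3706 m²·K/W
E = A × HDD × 24 / R / 1000 = 148.9 × 2687 × 24 / 4.3706 / 1000 = 2197 kWh
Cost = 2197 × 0.1924 = $422.71

422.7 dollars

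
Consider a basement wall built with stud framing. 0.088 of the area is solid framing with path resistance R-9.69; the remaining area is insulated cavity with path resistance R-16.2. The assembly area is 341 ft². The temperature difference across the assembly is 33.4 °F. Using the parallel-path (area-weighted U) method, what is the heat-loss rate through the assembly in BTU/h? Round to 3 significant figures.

745 BTU/h

U_eff = 0.912/16.2 + 0.088/9.69 = 0.0563 + 0.009082 = 0.06538
R_eff = 1/U_eff = 15.3 ft²·°F·h/BTU
Q = 341 × 33.4 / 15.3 = 744.6 BTU/h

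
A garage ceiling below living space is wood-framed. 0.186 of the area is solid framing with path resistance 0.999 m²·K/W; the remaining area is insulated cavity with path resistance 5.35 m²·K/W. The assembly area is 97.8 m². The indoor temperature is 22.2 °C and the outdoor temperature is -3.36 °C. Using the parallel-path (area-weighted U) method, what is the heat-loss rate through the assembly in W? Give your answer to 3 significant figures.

U_eff = 0.814/5.35 + 0.186/0.999 = 0.1521 + 0.1862 = 0.3383
R_eff = 1/U_eff = 2.956 m²·K/W
Q = 97.8 × (22.2 − (-3.36)) / 2.956 = 845.8 W

846 W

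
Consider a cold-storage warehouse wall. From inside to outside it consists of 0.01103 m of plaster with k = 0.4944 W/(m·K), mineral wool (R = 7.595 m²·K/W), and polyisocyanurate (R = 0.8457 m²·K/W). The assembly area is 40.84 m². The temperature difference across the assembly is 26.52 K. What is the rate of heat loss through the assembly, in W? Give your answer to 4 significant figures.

128.0 W

0.01103/0.4944 = 0.02231
R_total = 0.02231 + 7.595 + 0.8457 = 8.463 m²·K/W
Q = A·ΔT/R = 40.84 × 26.52 / 8.463 = 127.98 W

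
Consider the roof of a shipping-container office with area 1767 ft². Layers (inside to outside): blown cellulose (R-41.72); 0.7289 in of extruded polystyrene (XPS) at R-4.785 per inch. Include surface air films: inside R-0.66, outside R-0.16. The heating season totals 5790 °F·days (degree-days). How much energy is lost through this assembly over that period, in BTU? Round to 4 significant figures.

0.7289 × 4.785 = 3.4878
R_total = 0.66 + 41.72 + 3.4878 + 0.16 = 46.028 ft²·°F·h/BTU
E = A × HDD × 24 / R = 1767 × 5790 × 24 / 46.028 = 5334700 BTU

5335000 BTU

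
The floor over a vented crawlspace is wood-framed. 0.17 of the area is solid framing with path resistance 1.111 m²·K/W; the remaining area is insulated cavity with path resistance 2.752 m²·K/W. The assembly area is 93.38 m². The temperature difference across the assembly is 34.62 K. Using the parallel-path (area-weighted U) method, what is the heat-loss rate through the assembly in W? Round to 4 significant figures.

1470 W

U_eff = 0.83/2.752 + 0.17/1.111 = 0.3016 + 0.15302 = 0.45461
R_eff = 1/U_eff = 2.1997 m²·K/W
Q = 93.38 × 34.62 / 2.1997 = 1469.7 W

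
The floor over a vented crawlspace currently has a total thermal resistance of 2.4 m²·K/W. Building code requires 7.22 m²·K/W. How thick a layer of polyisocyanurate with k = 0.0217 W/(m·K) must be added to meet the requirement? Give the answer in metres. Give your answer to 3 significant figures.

0.105 m

ΔR = 7.22 − 2.4 = 4.82 m²·K/W
L = ΔR × k = 4.82 × 0.0217 = 0.1046 m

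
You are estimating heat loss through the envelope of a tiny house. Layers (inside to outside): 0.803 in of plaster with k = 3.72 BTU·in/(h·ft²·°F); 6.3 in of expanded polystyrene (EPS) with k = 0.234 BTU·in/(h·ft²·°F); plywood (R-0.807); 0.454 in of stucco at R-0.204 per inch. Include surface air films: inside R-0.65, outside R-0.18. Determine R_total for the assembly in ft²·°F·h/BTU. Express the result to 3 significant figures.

0.803/3.72 = 0.2159
6.3/0.234 = 26.92
0.454 × 0.204 = 0.09262
R_total = 0.65 + 0.2159 + 26.92 + 0.807 + 0.09262 + 0.18 = 28.87 ft²·°F·h/BTU

28.9 ft²·°F·h/BTU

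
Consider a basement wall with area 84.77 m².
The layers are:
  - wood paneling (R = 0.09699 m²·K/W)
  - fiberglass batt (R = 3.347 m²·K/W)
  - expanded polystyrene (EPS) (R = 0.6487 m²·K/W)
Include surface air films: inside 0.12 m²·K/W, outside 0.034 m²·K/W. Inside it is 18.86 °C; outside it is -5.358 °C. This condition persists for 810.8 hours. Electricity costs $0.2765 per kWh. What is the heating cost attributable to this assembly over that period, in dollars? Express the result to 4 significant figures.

108.4 dollars

R_total = 0.12 + 0.09699 + 3.347 + 0.6487 + 0.034 = 4.2467 m²·K/W
Q = 84.77 × (18.86 − (-5.358)) / 4.2467 = 483.43 W
E = 483.43 W × 810.8 h / 1000 = 391.96 kWh
Cost = 391.96 × 0.2765 = $108.38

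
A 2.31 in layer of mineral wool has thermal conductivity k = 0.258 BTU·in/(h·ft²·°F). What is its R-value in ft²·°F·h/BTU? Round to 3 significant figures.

8.95 ft²·°F·h/BTU

R = L/k = 2.31/0.258 = 8.953 ft²·°F·h/BTU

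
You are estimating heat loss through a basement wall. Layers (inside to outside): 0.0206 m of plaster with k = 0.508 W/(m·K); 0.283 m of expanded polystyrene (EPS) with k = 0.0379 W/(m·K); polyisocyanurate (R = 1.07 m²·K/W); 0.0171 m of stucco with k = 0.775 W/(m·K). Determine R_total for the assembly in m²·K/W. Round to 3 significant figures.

8.60 m²·K/W

0.0206/0.508 = 0.04055
0.283/0.0379 = 7.467
0.0171/0.775 = 0.02206
R_total = 0.04055 + 7.467 + 1.07 + 0.02206 = 8.6 m²·K/W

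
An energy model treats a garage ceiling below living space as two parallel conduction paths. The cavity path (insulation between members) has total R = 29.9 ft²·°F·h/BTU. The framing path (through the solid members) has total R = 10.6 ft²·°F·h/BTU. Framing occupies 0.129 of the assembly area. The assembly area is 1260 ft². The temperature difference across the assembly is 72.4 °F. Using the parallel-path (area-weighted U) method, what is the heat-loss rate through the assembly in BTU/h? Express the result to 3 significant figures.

3770 BTU/h

U_eff = 0.871/29.9 + 0.129/10.6 = 0.02913 + 0.01217 = 0.0413
R_eff = 1/U_eff = 24.21 ft²·°F·h/BTU
Q = 1260 × 72.4 / 24.21 = 3768 BTU/h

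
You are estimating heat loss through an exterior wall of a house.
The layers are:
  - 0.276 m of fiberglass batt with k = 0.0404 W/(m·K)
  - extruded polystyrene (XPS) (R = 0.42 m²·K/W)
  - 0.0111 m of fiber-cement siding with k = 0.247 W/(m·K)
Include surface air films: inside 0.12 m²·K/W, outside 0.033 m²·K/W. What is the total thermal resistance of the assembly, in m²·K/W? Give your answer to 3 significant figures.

7.45 m²·K/W

0.276/0.0404 = 6.832
0.0111/0.247 = 0.04494
R_total = 0.12 + 6.832 + 0.42 + 0.04494 + 0.033 = 7.45 m²·K/W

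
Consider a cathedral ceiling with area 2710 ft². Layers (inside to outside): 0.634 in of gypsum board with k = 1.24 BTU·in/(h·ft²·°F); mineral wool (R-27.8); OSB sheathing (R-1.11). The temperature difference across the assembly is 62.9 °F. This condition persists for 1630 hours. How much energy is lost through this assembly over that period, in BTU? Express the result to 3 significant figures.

0.634/1.24 = 0.5113
R_total = 0.5113 + 27.8 + 1.11 = 29.42 ft²·°F·h/BTU
Q = 2710 × 62.9 / 29.42 = 5794 BTU/h
E = 5794 × 1630 = 9444000 BTU

9440000 BTU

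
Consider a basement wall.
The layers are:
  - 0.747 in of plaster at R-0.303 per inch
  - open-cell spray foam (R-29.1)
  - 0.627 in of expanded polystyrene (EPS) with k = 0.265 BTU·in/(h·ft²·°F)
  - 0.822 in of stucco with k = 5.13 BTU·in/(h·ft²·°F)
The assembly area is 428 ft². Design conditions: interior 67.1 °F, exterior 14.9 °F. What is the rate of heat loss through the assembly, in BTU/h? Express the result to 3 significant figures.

0.747 × 0.303 = 0.2263
0.627/0.265 = 2.366
0.822/5.13 = 0.1602
R_total = 0.2263 + 29.1 + 2.366 + 0.1602 = 31.85 ft²·°F·h/BTU
Q = A·ΔT/R = 428 × (67.1 − 14.9) / 31.85 = 701.4 BTU/h

701 BTU/h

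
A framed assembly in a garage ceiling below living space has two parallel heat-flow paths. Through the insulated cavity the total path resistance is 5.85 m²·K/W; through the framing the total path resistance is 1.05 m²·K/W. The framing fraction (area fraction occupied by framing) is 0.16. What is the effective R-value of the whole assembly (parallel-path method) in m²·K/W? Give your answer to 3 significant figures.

3.38 m²·K/W

U_eff = 0.84/5.85 + 0.16/1.05 = 0.1436 + 0.1524 = 0.296
R_eff = 1/U_eff = 3.379 m²·K/W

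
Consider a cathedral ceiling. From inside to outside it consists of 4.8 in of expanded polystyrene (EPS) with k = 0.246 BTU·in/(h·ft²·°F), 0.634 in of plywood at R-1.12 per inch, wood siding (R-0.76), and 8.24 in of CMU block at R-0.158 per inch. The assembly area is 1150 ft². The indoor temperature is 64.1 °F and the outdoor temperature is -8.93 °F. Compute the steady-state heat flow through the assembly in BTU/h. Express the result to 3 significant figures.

3770 BTU/h

4.8/0.246 = 19.51
0.634 × 1.12 = 0.7101
8.24 × 0.158 = 1.302
R_total = 19.51 + 0.7101 + 0.76 + 1.302 = 22.28 ft²·°F·h/BTU
Q = A·ΔT/R = 1150 × (64.1 − (-8.93)) / 22.28 = 3769 BTU/h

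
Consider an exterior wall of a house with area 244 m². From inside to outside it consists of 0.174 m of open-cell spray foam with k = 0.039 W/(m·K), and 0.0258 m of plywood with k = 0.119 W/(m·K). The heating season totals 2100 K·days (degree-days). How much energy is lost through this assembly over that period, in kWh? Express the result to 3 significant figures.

0.174/0.039 = 4.462
0.0258/0.119 = 0.2168
R_total = 4.462 + 0.2168 = 4.678 m²·K/W
E = A × HDD × 24 / R / 1000 = 244 × 2100 × 24 / 4.678 / 1000 = 2629 kWh

2630 kWh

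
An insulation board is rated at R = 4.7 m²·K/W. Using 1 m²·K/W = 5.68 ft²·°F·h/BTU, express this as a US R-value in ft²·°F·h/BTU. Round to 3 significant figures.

R_US = 4.7 × 5.68 = 26.7

26.7 ft²·°F·h/BTU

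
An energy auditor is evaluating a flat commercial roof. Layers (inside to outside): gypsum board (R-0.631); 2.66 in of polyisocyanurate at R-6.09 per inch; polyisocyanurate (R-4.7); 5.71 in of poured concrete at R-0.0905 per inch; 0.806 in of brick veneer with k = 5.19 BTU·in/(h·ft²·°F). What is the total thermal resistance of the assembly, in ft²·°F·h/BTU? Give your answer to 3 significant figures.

22.2 ft²·°F·h/BTU

2.66 × 6.09 = 16.2
5.71 × 0.0905 = 0.5168
0.806/5.19 = 0.1553
R_total = 0.631 + 16.2 + 4.7 + 0.5168 + 0.1553 = 22.2 ft²·°F·h/BTU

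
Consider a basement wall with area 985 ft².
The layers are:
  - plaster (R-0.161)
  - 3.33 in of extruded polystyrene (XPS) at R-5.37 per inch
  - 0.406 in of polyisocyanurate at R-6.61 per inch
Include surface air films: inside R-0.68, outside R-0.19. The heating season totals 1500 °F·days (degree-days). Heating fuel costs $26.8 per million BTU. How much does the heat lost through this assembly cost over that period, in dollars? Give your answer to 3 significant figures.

3.33 × 5.37 = 17.88
0.406 × 6.61 = 2.684
R_total = 0.68 + 0.161 + 17.88 + 2.684 + 0.19 = 21.6 ft²·°F·h/BTU
E = A × HDD × 24 / R = 985 × 1500 × 24 / 21.6 = 1642000 BTU
Cost = 1642000/10⁶ × 26.8 = $44

44.0 dollars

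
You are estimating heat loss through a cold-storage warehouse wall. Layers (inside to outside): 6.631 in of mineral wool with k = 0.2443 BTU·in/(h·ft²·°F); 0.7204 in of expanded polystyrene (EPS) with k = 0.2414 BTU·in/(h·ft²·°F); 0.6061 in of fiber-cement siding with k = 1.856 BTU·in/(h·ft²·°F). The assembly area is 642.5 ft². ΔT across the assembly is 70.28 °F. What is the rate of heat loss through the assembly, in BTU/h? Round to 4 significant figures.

6.631/0.2443 = 27.143
0.7204/0.2414 = 2.9843
0.6061/1.856 = 0.32656
R_total = 27.143 + 2.9843 + 0.32656 = 30.454 ft²·°F·h/BTU
Q = A·ΔT/R = 642.5 × 70.28 / 30.454 = 1482.7 BTU/h

1483 BTU/h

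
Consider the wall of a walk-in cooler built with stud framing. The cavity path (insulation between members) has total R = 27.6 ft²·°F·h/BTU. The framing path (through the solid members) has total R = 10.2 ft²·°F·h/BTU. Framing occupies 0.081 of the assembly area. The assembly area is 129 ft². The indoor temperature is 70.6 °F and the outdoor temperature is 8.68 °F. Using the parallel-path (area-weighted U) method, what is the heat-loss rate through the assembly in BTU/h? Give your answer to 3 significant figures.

U_eff = 0.919/27.6 + 0.081/10.2 = 0.0333 + 0.007941 = 0.04124
R_eff = 1/U_eff = 24.25 ft²·°F·h/BTU
Q = 129 × (70.6 − 8.68) / 24.25 = 329.4 BTU/h

329 BTU/h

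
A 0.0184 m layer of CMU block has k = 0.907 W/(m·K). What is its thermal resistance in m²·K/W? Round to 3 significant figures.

0.0203 m²·K/W

R = L/k = 0.0184/0.907 = 0.02029 m²·K/W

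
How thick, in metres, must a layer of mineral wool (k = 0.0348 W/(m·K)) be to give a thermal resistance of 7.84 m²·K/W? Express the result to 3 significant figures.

L = R·k = 7.84 × 0.0348 = 0.2728 m

0.273 m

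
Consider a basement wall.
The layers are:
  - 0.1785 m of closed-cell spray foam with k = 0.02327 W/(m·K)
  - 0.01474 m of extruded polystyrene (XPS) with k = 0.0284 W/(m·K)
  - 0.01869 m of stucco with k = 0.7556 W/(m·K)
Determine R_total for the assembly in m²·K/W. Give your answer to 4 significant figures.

8.215 m²·K/W

0.1785/0.02327 = 7.6708
0.01474/0.0284 = 0.51901
0.01869/0.7556 = 0.024735
R_total = 7.6708 + 0.51901 + 0.024735 = 8.2146 m²·K/W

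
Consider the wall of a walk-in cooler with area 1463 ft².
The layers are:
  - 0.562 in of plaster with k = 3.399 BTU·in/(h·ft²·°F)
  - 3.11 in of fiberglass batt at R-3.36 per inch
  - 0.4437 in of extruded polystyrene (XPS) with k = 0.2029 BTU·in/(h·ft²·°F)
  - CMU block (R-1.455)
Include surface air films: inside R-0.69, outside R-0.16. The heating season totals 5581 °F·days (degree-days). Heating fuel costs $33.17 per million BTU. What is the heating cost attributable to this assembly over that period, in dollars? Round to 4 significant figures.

0.562/3.399 = 0.16534
3.11 × 3.36 = 10.45
0.4437/0.2029 = 2.1868
R_total = 0.69 + 0.16534 + 10.45 + 2.1868 + 1.455 + 0.16 = 15.107 ft²·°F·h/BTU
E = A × HDD × 24 / R = 1463 × 5581 × 24 / 15.107 = 12972000 BTU
Cost = 12972000/10⁶ × 33.17 = $430.27

430.3 dollars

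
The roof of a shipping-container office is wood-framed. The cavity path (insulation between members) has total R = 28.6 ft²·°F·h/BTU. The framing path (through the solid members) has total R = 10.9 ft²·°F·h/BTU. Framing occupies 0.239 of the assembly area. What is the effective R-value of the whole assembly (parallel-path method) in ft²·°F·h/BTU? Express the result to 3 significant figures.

20.6 ft²·°F·h/BTU

U_eff = 0.761/28.6 + 0.239/10.9 = 0.02661 + 0.02193 = 0.04853
R_eff = 1/U_eff = 20.6 ft²·°F·h/BTU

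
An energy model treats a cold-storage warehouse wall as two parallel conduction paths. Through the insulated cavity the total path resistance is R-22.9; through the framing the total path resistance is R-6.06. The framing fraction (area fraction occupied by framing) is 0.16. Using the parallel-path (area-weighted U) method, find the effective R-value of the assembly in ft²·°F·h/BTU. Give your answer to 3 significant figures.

U_eff = 0.84/22.9 + 0.16/6.06 = 0.03668 + 0.0264 = 0.06308
R_eff = 1/U_eff = 15.85 ft²·°F·h/BTU

15.9 ft²·°F·h/BTU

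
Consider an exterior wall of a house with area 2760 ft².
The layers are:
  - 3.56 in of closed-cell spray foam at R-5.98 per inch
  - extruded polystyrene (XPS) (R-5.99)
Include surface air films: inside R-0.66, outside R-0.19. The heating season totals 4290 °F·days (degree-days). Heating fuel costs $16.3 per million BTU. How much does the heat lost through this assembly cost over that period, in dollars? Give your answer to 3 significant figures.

165 dollars

3.56 × 5.98 = 21.29
R_total = 0.66 + 21.29 + 5.99 + 0.19 = 28.13 ft²·°F·h/BTU
E = A × HDD × 24 / R = 2760 × 4290 × 24 / 28.13 = 10100000 BTU
Cost = 10100000/10⁶ × 16.3 = $164.7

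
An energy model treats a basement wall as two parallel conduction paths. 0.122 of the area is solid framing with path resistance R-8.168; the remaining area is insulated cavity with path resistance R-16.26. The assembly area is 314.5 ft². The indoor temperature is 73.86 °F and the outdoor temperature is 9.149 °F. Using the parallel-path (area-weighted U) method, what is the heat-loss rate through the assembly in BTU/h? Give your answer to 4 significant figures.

1403 BTU/h

U_eff = 0.878/16.26 + 0.122/8.168 = 0.053998 + 0.014936 = 0.068934
R_eff = 1/U_eff = 14.507 ft²·°F·h/BTU
Q = 314.5 × (73.86 − 9.149) / 14.507 = 1402.9 BTU/h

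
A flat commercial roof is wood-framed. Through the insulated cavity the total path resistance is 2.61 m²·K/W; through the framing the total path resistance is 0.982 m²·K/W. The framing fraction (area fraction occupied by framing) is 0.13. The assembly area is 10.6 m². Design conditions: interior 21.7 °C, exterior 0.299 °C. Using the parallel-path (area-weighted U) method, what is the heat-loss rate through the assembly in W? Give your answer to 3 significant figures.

106 W

U_eff = 0.87/2.61 + 0.13/0.982 = 0.3333 + 0.1324 = 0.4657
R_eff = 1/U_eff = 2.147 m²·K/W
Q = 10.6 × (21.7 − 0.299) / 2.147 = 105.6 W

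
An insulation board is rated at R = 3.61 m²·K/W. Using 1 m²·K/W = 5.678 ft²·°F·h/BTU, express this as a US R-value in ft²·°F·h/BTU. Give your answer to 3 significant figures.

R_US = 3.61 × 5.678 = 20.5

20.5 ft²·°F·h/BTU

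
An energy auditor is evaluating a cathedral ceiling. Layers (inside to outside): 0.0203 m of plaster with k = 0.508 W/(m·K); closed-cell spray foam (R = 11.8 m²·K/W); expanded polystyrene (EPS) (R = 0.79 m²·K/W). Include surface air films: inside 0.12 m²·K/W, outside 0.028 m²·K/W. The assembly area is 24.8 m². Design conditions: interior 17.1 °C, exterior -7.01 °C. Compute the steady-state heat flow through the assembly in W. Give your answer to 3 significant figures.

0.0203/0.508 = 0.03996
R_total = 0.12 + 0.03996 + 11.8 + 0.79 + 0.028 = 12.78 m²·K/W
Q = A·ΔT/R = 24.8 × (17.1 − (-7.01)) / 12.78 = 46.79 W

46.8 W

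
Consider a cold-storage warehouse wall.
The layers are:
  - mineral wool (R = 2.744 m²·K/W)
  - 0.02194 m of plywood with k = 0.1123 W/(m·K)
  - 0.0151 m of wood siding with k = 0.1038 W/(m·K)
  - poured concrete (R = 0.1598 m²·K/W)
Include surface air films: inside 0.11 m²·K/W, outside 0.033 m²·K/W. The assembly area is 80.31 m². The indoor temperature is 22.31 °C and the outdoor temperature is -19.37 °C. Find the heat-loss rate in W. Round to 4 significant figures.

988.1 W

0.02194/0.1123 = 0.19537
0.0151/0.1038 = 0.14547
R_total = 0.11 + 2.744 + 0.19537 + 0.14547 + 0.1598 + 0.033 = 3.3876 m²·K/W
Q = A·ΔT/R = 80.31 × (22.31 − (-19.37)) / 3.3876 = 988.1 W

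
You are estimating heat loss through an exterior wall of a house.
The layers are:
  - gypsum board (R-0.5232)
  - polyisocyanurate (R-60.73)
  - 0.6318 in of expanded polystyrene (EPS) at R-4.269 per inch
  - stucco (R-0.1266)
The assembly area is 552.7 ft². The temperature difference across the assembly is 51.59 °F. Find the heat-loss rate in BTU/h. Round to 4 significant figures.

445.0 BTU/h

0.6318 × 4.269 = 2.6972
R_total = 0.5232 + 60.73 + 2.6972 + 0.1266 = 64.077 ft²·°F·h/BTU
Q = A·ΔT/R = 552.7 × 51.59 / 64.077 = 444.99 BTU/h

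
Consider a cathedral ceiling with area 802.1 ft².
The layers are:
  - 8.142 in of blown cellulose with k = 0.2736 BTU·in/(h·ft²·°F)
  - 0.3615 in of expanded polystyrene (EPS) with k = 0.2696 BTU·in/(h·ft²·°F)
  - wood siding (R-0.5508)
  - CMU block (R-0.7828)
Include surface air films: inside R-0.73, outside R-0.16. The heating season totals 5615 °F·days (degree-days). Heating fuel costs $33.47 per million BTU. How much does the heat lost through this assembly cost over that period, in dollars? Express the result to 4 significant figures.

108.6 dollars

8.142/0.2736 = 29.759
0.3615/0.2696 = 1.3409
R_total = 0.73 + 29.759 + 1.3409 + 0.5508 + 0.7828 + 0.16 = 33.323 ft²·°F·h/BTU
E = A × HDD × 24 / R = 802.1 × 5615 × 24 / 33.323 = 3243700 BTU
Cost = 3243700/10⁶ × 33.47 = $108.57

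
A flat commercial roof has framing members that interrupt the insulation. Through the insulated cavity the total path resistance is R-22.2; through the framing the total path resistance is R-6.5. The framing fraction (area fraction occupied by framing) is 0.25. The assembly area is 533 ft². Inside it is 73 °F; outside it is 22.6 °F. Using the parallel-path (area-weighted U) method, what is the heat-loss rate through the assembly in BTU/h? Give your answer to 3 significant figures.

U_eff = 0.75/22.2 + 0.25/6.5 = 0.03378 + 0.03846 = 0.07225
R_eff = 1/U_eff = 13.84 ft²·°F·h/BTU
Q = 533 × (73 − 22.6) / 13.84 = 1941 BTU/h

1940 BTU/h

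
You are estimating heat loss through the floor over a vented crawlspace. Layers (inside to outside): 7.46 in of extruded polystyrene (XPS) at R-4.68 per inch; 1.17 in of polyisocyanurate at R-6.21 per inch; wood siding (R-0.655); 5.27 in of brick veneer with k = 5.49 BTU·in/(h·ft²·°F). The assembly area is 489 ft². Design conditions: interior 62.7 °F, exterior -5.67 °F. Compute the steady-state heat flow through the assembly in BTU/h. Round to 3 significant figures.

7.46 × 4.68 = 34.91
1.17 × 6.21 = 7.266
5.27/5.49 = 0.9599
R_total = 34.91 + 7.266 + 0.655 + 0.9599 = 43.79 ft²·°F·h/BTU
Q = A·ΔT/R = 489 × (62.7 − (-5.67)) / 43.79 = 763.4 BTU/h

763 BTU/h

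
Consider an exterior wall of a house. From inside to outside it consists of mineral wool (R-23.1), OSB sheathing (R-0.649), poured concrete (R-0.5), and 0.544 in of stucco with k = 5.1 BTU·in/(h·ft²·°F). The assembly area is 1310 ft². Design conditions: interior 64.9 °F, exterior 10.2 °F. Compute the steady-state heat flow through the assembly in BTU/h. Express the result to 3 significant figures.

2940 BTU/h

0.544/5.1 = 0.1067
R_total = 23.1 + 0.649 + 0.5 + 0.1067 = 24.36 ft²·°F·h/BTU
Q = A·ΔT/R = 1310 × (64.9 − 10.2) / 24.36 = 2942 BTU/h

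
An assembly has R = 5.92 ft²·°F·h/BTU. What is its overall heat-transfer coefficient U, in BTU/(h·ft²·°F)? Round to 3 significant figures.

0.169 BTU/(h·ft²·°F)

U = 1/R = 1/5.92 = 0.1689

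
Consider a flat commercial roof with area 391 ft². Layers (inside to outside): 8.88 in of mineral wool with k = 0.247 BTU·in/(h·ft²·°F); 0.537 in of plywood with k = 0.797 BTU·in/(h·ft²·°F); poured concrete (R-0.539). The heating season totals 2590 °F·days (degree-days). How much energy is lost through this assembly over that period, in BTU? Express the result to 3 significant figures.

654000 BTU

8.88/0.247 = 35.95
0.537/0.797 = 0.6738
R_total = 35.95 + 0.6738 + 0.539 = 37.16 ft²·°F·h/BTU
E = A × HDD × 24 / R = 391 × 2590 × 24 / 37.16 = 654000 BTU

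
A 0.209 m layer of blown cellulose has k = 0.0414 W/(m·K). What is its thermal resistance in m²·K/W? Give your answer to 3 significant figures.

R = L/k = 0.209/0.0414 = 5.048 m²·K/W

5.05 m²·K/W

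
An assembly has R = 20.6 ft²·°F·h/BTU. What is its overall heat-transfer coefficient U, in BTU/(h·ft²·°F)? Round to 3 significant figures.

U = 1/R = 1/20.6 = 0.04854

0.0485 BTU/(h·ft²·°F)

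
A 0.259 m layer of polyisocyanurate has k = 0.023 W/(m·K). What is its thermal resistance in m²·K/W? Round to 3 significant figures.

R = L/k = 0.259/0.023 = 11.26 m²·K/W

11.3 m²·K/W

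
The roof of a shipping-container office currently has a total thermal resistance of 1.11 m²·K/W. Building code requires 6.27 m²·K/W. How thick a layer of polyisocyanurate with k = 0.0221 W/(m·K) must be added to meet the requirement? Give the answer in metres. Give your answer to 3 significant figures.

ΔR = 6.27 − 1.11 = 5.16 m²·K/W
L = ΔR × k = 5.16 × 0.0221 = 0.114 m

0.114 m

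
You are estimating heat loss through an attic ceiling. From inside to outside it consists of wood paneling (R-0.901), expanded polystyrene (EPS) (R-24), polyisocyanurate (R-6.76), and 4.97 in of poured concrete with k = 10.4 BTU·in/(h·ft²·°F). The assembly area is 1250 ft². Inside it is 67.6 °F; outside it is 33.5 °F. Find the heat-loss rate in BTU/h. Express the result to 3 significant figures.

1330 BTU/h

4.97/10.4 = 0.4779
R_total = 0.901 + 24 + 6.76 + 0.4779 = 32.14 ft²·°F·h/BTU
Q = A·ΔT/R = 1250 × (67.6 − 33.5) / 32.14 = 1326 BTU/h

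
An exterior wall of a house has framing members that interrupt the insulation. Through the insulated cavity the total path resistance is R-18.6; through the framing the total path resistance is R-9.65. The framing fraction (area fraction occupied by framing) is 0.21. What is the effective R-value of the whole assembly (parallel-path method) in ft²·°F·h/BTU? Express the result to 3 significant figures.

15.6 ft²·°F·h/BTU

U_eff = 0.79/18.6 + 0.21/9.65 = 0.04247 + 0.02176 = 0.06423
R_eff = 1/U_eff = 15.57 ft²·°F·h/BTU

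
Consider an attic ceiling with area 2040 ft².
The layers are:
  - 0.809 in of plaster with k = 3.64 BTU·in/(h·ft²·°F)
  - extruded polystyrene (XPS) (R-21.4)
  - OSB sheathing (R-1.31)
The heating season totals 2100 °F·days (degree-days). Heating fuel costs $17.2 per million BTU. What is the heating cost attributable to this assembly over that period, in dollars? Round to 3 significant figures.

77.1 dollars

0.809/3.64 = 0.2223
R_total = 0.2223 + 21.4 + 1.31 = 22.93 ft²·°F·h/BTU
E = A × HDD × 24 / R = 2040 × 2100 × 24 / 22.93 = 4483000 BTU
Cost = 4483000/10⁶ × 17.2 = $77.12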